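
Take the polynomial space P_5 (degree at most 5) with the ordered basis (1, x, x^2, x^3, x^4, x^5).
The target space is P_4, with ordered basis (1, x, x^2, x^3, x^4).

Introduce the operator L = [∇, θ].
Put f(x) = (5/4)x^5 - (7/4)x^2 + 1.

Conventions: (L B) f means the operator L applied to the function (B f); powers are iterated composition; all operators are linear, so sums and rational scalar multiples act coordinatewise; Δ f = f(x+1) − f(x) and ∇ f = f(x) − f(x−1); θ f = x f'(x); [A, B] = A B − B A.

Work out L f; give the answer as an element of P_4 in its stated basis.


g(x) = (25/4)x^4 - 25x^3 + (75/2)x^2 - (57/2)x + 39/4

θ f = (25/4)x^5 - (7/2)x^2
∇ θ f = (125/4)x^4 - (125/2)x^3 + (125/2)x^2 - (153/4)x + 39/4
∇ f = (25/4)x^4 - (25/2)x^3 + (25/2)x^2 - (39/4)x + 3
θ ∇ f = 25x^4 - (75/2)x^3 + 25x^2 - (39/4)x
[∇, θ] f = (25/4)x^4 - 25x^3 + (75/2)x^2 - (57/2)x + 39/4


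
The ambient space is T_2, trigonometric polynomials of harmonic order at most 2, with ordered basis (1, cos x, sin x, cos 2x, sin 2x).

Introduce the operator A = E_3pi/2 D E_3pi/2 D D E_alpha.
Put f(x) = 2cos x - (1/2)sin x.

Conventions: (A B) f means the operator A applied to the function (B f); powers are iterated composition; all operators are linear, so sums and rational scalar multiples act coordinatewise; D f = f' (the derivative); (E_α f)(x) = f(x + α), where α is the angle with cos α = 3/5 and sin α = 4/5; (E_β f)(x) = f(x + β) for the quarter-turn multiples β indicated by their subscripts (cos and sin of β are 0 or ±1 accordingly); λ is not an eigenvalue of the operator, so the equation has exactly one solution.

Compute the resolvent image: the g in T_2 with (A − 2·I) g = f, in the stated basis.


write g with unknown coordinates in the stated basis and equate coefficients in (A − 2·I) g = f
solving from the highest basis element down gives g = -(53/82)cos x + (13/41)sin x
check: A g = (29/41)cos x + (11/82)sin x
so A g − 2·g = 2cos x - (1/2)sin x = f ✓

the image equals g(x) = -(53/82)cos x + (13/41)sin x


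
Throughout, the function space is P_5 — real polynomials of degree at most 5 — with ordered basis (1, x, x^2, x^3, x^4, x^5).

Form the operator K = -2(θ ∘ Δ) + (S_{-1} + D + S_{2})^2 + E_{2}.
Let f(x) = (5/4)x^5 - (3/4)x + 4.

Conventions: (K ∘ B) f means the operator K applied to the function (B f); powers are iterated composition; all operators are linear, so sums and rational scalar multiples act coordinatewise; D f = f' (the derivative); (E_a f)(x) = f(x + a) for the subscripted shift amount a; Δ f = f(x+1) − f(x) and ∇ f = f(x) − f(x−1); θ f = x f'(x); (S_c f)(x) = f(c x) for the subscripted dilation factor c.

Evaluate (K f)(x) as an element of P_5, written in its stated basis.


Δ f = (25/4)x^4 + (25/2)x^3 + (25/2)x^2 + (25/4)x + 1/2
θ Δ f = 25x^4 + (75/2)x^3 + 25x^2 + (25/4)x
(-2(θ ∘ Δ)) f = -50x^4 - 75x^3 - 50x^2 - (25/2)x
S_{-1} f = -(5/4)x^5 + (3/4)x + 4
D f = (25/4)x^4 - 3/4
S_{2} f = 40x^5 - (3/2)x + 4
(S_{-1} + D + S_{2}) f = (155/4)x^5 + (25/4)x^4 - (3/4)x + 29/4
S_{-1} (S_{-1} + D + S_{2}) f = -(155/4)x^5 + (25/4)x^4 + (3/4)x + 29/4
D (S_{-1} + D + S_{2}) f = (775/4)x^4 + 25x^3 - 3/4
S_{2} (S_{-1} + D + S_{2}) f = 1240x^5 + 100x^4 - (3/2)x + 29/4
(S_{-1} + D + S_{2}) (S_{-1} + D + S_{2}) f = (4805/4)x^5 + 300x^4 + 25x^3 - (3/4)x + 55/4
E_{2} f = (5/4)x^5 + (25/2)x^4 + 50x^3 + 100x^2 + (397/4)x + 85/2
(-2(θ ∘ Δ) + (S_{-1} + D + S_{2})^2 + E_{2}) f = (2405/2)x^5 + (525/2)x^4 + 50x^2 + 86x + 225/4

the image equals g(x) = (2405/2)x^5 + (525/2)x^4 + 50x^2 + 86x + 225/4


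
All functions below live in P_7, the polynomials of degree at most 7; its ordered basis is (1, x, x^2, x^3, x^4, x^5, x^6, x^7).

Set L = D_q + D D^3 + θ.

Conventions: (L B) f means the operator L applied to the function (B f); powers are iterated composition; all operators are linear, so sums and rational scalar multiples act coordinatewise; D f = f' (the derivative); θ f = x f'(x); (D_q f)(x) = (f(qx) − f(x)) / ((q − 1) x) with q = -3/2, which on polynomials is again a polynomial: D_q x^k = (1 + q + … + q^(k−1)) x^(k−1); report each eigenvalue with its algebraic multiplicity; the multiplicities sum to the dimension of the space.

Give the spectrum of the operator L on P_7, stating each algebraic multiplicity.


λ = 0 (multiplicity 1), λ = 1 (multiplicity 1), λ = 2 (multiplicity 1), λ = 3 (multiplicity 1), λ = 4 (multiplicity 1), λ = 5 (multiplicity 1), λ = 6 (multiplicity 1), λ = 7 (multiplicity 1)

image of 1: 0
image of x: x + 1
image of x^2: 2x^2 - (1/2)x
image of x^3: 3x^3 + (7/4)x^2
image of x^4: 4x^4 - (13/8)x^3 + 24
image of x^5: 5x^5 + (55/16)x^4 + 120x
image of x^6: 6x^6 - (133/32)x^5 + 360x^2
image of x^7: 7x^7 + (463/64)x^6 + 840x^3
the matrix is upper triangular; its diagonal is (0, 1, 2, 3, 4, 5, 6, 7)
for a triangular matrix the eigenvalues are the diagonal entries, with algebraic multiplicity their repetition count


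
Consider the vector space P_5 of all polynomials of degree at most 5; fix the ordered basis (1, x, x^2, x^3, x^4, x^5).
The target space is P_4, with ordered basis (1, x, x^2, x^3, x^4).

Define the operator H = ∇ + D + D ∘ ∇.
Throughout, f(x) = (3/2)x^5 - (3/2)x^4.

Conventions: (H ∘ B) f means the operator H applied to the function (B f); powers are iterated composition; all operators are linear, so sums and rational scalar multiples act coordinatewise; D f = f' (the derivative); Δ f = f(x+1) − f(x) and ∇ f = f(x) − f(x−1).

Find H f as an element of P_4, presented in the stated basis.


the image equals g(x) = 15x^4 + 3x^3 - 39x^2 + (69/2)x - 21/2

∇ f = (15/2)x^4 - 21x^3 + 24x^2 - (27/2)x + 3
D f = (15/2)x^4 - 6x^3
∇ f = (15/2)x^4 - 21x^3 + 24x^2 - (27/2)x + 3
D ∇ f = 30x^3 - 63x^2 + 48x - 27/2
(∇ + D + D ∘ ∇) f = 15x^4 + 3x^3 - 39x^2 + (69/2)x - 21/2


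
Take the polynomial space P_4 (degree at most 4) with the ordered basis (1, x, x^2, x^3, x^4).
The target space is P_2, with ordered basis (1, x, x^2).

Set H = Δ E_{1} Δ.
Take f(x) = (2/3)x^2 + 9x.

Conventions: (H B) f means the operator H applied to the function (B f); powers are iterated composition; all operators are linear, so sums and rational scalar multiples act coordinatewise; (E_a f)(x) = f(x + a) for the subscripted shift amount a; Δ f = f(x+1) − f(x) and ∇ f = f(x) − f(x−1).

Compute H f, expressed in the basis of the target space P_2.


Δ f = (4/3)x + 29/3
E_{1} Δ f = (4/3)x + 11
Δ (E_{1} Δ) f = 4/3

the result is g(x) = 4/3


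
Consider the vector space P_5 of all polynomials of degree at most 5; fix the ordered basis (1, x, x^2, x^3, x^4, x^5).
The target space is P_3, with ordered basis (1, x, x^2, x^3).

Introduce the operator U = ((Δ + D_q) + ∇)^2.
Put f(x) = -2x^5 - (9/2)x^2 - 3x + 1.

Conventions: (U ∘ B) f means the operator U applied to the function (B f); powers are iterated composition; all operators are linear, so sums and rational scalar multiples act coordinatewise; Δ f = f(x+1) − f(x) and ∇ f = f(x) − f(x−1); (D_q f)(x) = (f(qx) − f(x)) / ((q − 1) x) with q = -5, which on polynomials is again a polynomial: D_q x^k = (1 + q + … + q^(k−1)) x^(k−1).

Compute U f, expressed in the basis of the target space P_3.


Δ f = -10x^4 - 20x^3 - 20x^2 - 19x - 19/2
D_q f = -1042x^4 + 18x - 3
(Δ + D_q) f = -1052x^4 - 20x^3 - 20x^2 - x - 25/2
∇ f = -10x^4 + 20x^3 - 20x^2 + x - 1/2
((Δ + D_q) + ∇) f = -1062x^4 - 40x^2 - 13
Δ ((Δ + D_q) + ∇) f = -4248x^3 - 6372x^2 - 4328x - 1102
D_q ((Δ + D_q) + ∇) f = 110448x^3 + 160x
(Δ + D_q) ((Δ + D_q) + ∇) f = 106200x^3 - 6372x^2 - 4168x - 1102
∇ ((Δ + D_q) + ∇) f = -4248x^3 + 6372x^2 - 4328x + 1102
((Δ + D_q) + ∇) ((Δ + D_q) + ∇) f = 101952x^3 - 8496x

the result is g(x) = 101952x^3 - 8496x


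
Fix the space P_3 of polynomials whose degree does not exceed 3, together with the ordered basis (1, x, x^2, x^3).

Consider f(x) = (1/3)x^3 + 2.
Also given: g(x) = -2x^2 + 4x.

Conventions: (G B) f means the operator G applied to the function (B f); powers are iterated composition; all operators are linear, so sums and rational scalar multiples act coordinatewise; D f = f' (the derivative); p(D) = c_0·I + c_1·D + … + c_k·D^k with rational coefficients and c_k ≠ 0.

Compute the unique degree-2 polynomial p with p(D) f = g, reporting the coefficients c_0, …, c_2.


c_0 = 0, c_1 = -2, c_2 = 2

D^0 f = (1/3)x^3 + 2
D^1 f = x^2
D^2 f = 2x
matching coefficients of g against c_0 f + c_1 Df + … from the top degree down determines the c_i
solution: c_0 = 0, c_1 = -2, c_2 = 2


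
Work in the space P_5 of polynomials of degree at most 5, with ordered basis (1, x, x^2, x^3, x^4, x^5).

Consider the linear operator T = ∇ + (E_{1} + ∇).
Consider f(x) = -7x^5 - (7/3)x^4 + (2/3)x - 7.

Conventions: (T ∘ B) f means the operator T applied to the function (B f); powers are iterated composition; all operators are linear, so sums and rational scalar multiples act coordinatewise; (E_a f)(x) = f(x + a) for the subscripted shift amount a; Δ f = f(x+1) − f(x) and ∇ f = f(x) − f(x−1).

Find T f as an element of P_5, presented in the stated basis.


∇ f = -35x^4 + (182/3)x^3 - 56x^2 + (77/3)x - 4
E_{1} f = -7x^5 - (112/3)x^4 - (238/3)x^3 - 84x^2 - (131/3)x - 47/3
∇ f = -35x^4 + (182/3)x^3 - 56x^2 + (77/3)x - 4
(E_{1} + ∇) f = -7x^5 - (217/3)x^4 - (56/3)x^3 - 140x^2 - 18x - 59/3
(∇ + (E_{1} + ∇)) f = -7x^5 - (322/3)x^4 + 42x^3 - 196x^2 + (23/3)x - 71/3

g(x) = -7x^5 - (322/3)x^4 + 42x^3 - 196x^2 + (23/3)x - 71/3


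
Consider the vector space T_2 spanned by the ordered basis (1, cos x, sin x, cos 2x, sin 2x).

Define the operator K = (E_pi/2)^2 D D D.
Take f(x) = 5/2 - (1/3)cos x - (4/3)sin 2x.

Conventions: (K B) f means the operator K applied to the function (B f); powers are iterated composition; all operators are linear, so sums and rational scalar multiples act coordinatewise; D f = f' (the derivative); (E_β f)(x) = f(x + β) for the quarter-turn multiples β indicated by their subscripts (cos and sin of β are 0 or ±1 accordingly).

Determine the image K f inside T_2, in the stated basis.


the result is g(x) = (1/3)sin x + (32/3)cos 2x

D f = (1/3)sin x - (8/3)cos 2x
D D f = (1/3)cos x + (16/3)sin 2x
D D D f = -(1/3)sin x + (32/3)cos 2x
E_pi/2 (D D) D f = -(1/3)cos x - (32/3)cos 2x
E_pi/2 E_pi/2 (D D) D f = (1/3)sin x + (32/3)cos 2x


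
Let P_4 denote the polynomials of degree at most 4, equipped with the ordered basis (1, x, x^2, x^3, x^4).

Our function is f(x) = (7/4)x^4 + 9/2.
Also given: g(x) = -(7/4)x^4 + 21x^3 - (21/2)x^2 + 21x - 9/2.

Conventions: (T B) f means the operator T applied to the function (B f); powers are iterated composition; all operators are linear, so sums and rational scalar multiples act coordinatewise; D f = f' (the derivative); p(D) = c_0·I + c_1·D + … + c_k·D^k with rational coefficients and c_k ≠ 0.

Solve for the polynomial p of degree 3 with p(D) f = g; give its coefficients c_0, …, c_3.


c_0 = -1, c_1 = 3, c_2 = -1/2, c_3 = 1/2

D^0 f = (7/4)x^4 + 9/2
D^1 f = 7x^3
D^2 f = 21x^2
D^3 f = 42x
matching coefficients of g against c_0 f + c_1 Df + … from the top degree down determines the c_i
solution: c_0 = -1, c_1 = 3, c_2 = -1/2, c_3 = 1/2


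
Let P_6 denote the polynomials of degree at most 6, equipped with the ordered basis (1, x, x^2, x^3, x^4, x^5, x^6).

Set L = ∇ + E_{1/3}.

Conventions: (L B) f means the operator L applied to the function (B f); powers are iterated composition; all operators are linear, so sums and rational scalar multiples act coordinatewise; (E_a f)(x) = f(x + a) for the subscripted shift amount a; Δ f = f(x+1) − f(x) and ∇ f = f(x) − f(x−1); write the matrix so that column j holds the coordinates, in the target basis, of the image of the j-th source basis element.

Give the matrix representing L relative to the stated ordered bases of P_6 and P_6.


image of 1: 1
image of x: x + 4/3
image of x^2: x^2 + (8/3)x - 8/9
image of x^3: x^3 + 4x^2 - (8/3)x + 28/27
image of x^4: x^4 + (16/3)x^3 - (16/3)x^2 + (112/27)x - 80/81
image of x^5: x^5 + (20/3)x^4 - (80/9)x^3 + (280/27)x^2 - (400/81)x + 244/243
image of x^6: x^6 + 8x^5 - (40/3)x^4 + (560/27)x^3 - (400/27)x^2 + (488/81)x - 728/729
each image's coordinates form column j of the matrix

the matrix is [[1, 4/3, -8/9, 28/27, -80/81, 244/243, -728/729]; [0, 1, 8/3, -8/3, 112/27, -400/81, 488/81]; [0, 0, 1, 4, -16/3, 280/27, -400/27]; [0, 0, 0, 1, 16/3, -80/9, 560/27]; [0, 0, 0, 0, 1, 20/3, -40/3]; [0, 0, 0, 0, 0, 1, 8]; [0, 0, 0, 0, 0, 0, 1]] (rows listed top to bottom)


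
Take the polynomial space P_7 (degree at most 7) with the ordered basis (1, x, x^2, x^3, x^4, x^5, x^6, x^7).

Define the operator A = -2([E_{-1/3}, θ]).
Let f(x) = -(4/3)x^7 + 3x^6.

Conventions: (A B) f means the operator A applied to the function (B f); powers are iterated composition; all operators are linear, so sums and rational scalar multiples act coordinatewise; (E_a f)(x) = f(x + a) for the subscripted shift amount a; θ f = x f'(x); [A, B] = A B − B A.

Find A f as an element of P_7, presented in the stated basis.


the result is g(x) = -(56/9)x^6 + (220/9)x^5 - (820/27)x^4 + (4360/243)x^3 - (1360/243)x^2 + (652/729)x - 380/6561

θ f = -(28/3)x^7 + 18x^6
E_{-1/3} θ f = -(28/3)x^7 + (358/9)x^6 - (520/9)x^5 + (3410/81)x^4 - (4220/243)x^3 + (1006/243)x^2 - (1168/2187)x + 190/6561
E_{-1/3} f = -(4/3)x^7 + (55/9)x^6 - (82/9)x^5 + (545/81)x^4 - (680/243)x^3 + (163/243)x^2 - (190/2187)x + 31/6561
θ E_{-1/3} f = -(28/3)x^7 + (110/3)x^6 - (410/9)x^5 + (2180/81)x^4 - (680/81)x^3 + (326/243)x^2 - (190/2187)x
[E_{-1/3}, θ] f = (28/9)x^6 - (110/9)x^5 + (410/27)x^4 - (2180/243)x^3 + (680/243)x^2 - (326/729)x + 190/6561
(-2([E_{-1/3}, θ])) f = -(56/9)x^6 + (220/9)x^5 - (820/27)x^4 + (4360/243)x^3 - (1360/243)x^2 + (652/729)x - 380/6561


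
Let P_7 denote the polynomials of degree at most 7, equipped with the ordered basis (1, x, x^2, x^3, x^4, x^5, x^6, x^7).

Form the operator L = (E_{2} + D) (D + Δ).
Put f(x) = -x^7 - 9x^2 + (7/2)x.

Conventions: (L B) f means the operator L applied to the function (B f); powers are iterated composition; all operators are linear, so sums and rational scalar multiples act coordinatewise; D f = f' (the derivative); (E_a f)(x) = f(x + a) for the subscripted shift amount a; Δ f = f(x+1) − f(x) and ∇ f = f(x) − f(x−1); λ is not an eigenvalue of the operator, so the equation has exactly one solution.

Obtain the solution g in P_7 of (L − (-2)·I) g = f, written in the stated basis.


g(x) = -(1/2)x^7 + (7/2)x^6 + (189/4)x^5 - 280x^4 - (4515/2)x^3 + (34233/4)x^2 + (259345/8)x - 43404

write g with unknown coordinates in the stated basis and equate coefficients in (L − (-2)·I) g = f
solving from the highest basis element down gives g = -(1/2)x^7 + (7/2)x^6 + (189/4)x^5 - 280x^4 - (4515/2)x^3 + (34233/4)x^2 + (259345/8)x - 43404
check: L g = -7x^6 - (189/2)x^5 + 560x^4 + 4515x^3 - (34251/2)x^2 - (259331/4)x + 86808
so L g − (-2)·g = -x^7 - 9x^2 + (7/2)x = f ✓


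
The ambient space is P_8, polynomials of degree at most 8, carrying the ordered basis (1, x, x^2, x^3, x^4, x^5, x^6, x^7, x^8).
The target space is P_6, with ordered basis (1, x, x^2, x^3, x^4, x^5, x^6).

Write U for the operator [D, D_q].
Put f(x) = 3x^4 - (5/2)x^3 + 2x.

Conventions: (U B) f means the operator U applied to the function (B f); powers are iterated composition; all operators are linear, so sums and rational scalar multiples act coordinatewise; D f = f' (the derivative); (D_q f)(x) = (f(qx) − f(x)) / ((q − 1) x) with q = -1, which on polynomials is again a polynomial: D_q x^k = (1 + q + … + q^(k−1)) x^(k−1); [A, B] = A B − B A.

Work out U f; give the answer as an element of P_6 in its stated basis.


D_q f = -(5/2)x^2 + 2
D D_q f = -5x
D f = 12x^3 - (15/2)x^2 + 2
D_q D f = 12x^2
[D, D_q] f = -12x^2 - 5x

g(x) = -12x^2 - 5x


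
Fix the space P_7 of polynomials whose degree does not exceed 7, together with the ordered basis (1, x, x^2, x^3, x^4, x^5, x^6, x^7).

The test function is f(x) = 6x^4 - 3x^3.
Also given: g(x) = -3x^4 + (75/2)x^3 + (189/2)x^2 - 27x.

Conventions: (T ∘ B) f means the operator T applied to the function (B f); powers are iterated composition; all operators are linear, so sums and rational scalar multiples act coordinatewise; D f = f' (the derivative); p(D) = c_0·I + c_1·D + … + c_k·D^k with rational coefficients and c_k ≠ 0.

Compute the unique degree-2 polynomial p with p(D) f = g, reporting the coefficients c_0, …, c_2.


p(D) = -(1/2)·I + (3/2)·D + (3/2)·D^2, i.e. c_0 = -1/2, c_1 = 3/2, c_2 = 3/2

D^0 f = 6x^4 - 3x^3
D^1 f = 24x^3 - 9x^2
D^2 f = 72x^2 - 18x
matching coefficients of g against c_0 f + c_1 Df + … from the top degree down determines the c_i
solution: c_0 = -1/2, c_1 = 3/2, c_2 = 3/2


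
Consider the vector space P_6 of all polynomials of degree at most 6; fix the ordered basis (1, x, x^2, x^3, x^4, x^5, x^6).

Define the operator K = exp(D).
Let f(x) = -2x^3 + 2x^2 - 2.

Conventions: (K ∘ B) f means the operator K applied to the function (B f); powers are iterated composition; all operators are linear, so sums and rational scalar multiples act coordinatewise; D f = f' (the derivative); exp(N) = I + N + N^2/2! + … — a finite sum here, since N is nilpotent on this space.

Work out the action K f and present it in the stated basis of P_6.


the image equals g(x) = -2x^3 - 4x^2 - 2x - 2

order-1 term: -6x^2 + 4x
order-2 term: -6x + 2
order-3 term: -2
the series for exp(D) f terminates at order 3
exp(D) f = -2x^3 - 4x^2 - 2x - 2


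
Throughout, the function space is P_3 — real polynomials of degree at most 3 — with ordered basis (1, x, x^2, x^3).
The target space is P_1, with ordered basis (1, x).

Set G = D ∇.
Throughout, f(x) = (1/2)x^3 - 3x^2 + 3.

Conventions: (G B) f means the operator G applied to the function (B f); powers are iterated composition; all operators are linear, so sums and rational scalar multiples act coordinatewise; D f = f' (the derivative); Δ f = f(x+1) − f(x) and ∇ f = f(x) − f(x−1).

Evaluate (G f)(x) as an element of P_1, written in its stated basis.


∇ f = (3/2)x^2 - (15/2)x + 7/2
D ∇ f = 3x - 15/2

the image equals g(x) = 3x - 15/2


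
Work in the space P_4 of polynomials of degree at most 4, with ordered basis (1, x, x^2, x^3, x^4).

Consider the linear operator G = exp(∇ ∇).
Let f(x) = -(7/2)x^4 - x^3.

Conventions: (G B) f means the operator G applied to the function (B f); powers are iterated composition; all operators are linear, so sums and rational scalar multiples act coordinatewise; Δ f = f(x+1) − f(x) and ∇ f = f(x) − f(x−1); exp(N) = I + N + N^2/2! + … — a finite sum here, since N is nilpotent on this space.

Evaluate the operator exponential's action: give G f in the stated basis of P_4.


the result is g(x) = -(7/2)x^4 - x^3 - 42x^2 + 78x - 85

order-1 term: -42x^2 + 78x - 43
order-2 term: -42
the series for exp(∇ ∇) f terminates at order 2
exp(∇ ∇) f = -(7/2)x^4 - x^3 - 42x^2 + 78x - 85


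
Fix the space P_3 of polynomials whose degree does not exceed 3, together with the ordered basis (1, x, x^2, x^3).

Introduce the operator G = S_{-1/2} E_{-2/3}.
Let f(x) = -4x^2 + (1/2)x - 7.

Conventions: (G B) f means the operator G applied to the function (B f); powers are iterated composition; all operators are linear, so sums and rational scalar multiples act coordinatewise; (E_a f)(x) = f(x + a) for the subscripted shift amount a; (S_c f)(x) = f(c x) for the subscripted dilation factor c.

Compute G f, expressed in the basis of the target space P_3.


E_{-2/3} f = -4x^2 + (35/6)x - 82/9
S_{-1/2} E_{-2/3} f = -x^2 - (35/12)x - 82/9

g(x) = -x^2 - (35/12)x - 82/9


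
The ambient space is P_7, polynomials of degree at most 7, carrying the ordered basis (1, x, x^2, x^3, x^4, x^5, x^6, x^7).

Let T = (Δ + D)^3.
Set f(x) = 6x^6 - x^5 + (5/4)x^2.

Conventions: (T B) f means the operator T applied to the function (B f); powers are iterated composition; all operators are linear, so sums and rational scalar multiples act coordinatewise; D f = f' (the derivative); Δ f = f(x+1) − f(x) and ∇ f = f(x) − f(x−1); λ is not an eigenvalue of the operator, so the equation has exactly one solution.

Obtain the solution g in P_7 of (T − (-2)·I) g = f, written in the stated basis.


write g with unknown coordinates in the stated basis and equate coefficients in (T − (-2)·I) g = f
solving from the highest basis element down gives g = 3x^6 - (1/2)x^5 - 1440x^3 - (24955/8)x^2 - 3600x + 32910
check: T g = 2880x^3 + 6240x^2 + 7200x - 65820
so T g − (-2)·g = 6x^6 - x^5 + (5/4)x^2 = f ✓

the image equals g(x) = 3x^6 - (1/2)x^5 - 1440x^3 - (24955/8)x^2 - 3600x + 32910


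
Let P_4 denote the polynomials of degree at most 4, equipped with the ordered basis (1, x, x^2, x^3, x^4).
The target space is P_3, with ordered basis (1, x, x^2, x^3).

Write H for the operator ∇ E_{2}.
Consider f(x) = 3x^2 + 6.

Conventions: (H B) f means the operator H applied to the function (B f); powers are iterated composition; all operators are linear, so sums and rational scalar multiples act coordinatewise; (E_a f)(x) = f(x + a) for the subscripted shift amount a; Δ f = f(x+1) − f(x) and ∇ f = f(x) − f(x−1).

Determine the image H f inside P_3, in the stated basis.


g(x) = 6x + 9

E_{2} f = 3x^2 + 12x + 18
∇ E_{2} f = 6x + 9


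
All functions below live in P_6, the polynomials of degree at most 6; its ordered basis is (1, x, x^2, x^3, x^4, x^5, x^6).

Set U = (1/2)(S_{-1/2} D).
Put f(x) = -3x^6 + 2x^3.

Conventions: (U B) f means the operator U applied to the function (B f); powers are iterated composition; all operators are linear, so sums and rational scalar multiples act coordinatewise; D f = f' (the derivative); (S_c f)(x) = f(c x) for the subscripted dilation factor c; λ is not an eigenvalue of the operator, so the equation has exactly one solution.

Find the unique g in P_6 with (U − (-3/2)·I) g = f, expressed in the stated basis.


the image equals g(x) = -2x^6 - (1/8)x^5 + (5/384)x^4 + (3077/2304)x^3 - (3077/9216)x^2 - (3077/27648)x + 3077/82944

write g with unknown coordinates in the stated basis and equate coefficients in (U − (-3/2)·I) g = f
solving from the highest basis element down gives g = -2x^6 - (1/8)x^5 + (5/384)x^4 + (3077/2304)x^3 - (3077/9216)x^2 - (3077/27648)x + 3077/82944
check: U g = (3/16)x^5 - (5/256)x^4 - (5/1536)x^3 + (3077/6144)x^2 + (3077/18432)x - 3077/55296
so U g − (-3/2)·g = -3x^6 + 2x^3 = f ✓


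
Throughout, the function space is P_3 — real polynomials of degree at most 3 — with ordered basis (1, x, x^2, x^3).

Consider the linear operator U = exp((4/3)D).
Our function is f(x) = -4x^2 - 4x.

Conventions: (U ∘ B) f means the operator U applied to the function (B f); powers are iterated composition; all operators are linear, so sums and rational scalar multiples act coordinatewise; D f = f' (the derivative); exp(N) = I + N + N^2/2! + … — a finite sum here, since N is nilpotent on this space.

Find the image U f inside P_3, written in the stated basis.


order-1 term: -(32/3)x - 16/3
order-2 term: -64/9
the series for exp((4/3)D) f terminates at order 2
exp((4/3)D) f = -4x^2 - (44/3)x - 112/9

the image equals g(x) = -4x^2 - (44/3)x - 112/9


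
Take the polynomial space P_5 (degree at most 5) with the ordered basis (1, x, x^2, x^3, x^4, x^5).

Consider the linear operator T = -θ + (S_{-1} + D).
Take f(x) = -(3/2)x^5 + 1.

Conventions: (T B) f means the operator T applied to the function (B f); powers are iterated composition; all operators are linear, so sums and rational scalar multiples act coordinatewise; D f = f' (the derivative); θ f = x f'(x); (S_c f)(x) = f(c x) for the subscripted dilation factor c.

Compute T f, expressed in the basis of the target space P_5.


θ f = -(15/2)x^5
(-θ) f = (15/2)x^5
S_{-1} f = (3/2)x^5 + 1
D f = -(15/2)x^4
(S_{-1} + D) f = (3/2)x^5 - (15/2)x^4 + 1
(-θ + (S_{-1} + D)) f = 9x^5 - (15/2)x^4 + 1

the result is g(x) = 9x^5 - (15/2)x^4 + 1


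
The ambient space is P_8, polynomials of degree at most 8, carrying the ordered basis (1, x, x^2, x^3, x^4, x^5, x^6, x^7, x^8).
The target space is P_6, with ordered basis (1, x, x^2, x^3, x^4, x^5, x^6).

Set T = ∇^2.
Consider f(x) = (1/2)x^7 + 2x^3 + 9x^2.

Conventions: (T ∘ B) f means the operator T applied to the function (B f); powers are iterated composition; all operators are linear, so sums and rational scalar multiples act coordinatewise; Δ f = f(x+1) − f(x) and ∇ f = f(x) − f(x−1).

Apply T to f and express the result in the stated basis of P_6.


∇ f = (7/2)x^6 - (21/2)x^5 + (35/2)x^4 - (35/2)x^3 + (33/2)x^2 + (17/2)x - 13/2
∇ ∇ f = 21x^5 - 105x^4 + 245x^3 - 315x^2 + 229x - 57

g(x) = 21x^5 - 105x^4 + 245x^3 - 315x^2 + 229x - 57


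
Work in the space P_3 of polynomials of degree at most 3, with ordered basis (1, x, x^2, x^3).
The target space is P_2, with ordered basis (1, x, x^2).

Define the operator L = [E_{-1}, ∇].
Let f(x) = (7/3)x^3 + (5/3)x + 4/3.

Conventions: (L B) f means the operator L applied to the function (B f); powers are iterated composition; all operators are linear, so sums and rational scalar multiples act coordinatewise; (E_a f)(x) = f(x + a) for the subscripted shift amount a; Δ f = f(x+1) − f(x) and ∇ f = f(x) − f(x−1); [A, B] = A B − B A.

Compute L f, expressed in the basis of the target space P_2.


g(x) = 0

∇ f = 7x^2 - 7x + 4
E_{-1} ∇ f = 7x^2 - 21x + 18
E_{-1} f = (7/3)x^3 - 7x^2 + (26/3)x - 8/3
∇ E_{-1} f = 7x^2 - 21x + 18
[E_{-1}, ∇] f = 0


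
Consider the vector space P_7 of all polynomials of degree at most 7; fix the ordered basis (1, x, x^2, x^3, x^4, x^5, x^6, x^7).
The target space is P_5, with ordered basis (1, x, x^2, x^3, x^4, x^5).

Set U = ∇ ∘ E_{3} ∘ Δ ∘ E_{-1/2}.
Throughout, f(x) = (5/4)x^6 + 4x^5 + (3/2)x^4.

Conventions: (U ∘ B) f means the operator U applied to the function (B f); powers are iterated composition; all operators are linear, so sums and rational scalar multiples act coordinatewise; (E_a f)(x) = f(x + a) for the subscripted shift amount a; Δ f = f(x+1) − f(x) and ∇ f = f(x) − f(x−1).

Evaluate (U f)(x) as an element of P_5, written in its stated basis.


E_{-1/2} f = (5/4)x^6 + (1/4)x^5 - (61/16)x^4 + (31/8)x^3 - (101/64)x^2 + (17/64)x - 3/256
Δ E_{-1/2} f = (15/2)x^5 + 20x^4 + (49/4)x^3 + 10x^2 + (63/32)x + 1/4
E_{3} Δ E_{-1/2} f = (15/2)x^5 + (265/2)x^4 + (3709/4)x^3 + (12901/4)x^2 + (178887/32)x + 123821/32
∇ (E_{3} ∘ Δ) E_{-1/2} f = (75/2)x^4 + 455x^3 + (8247/4)x^2 + (16645/4)x + 101351/32

the image equals g(x) = (75/2)x^4 + 455x^3 + (8247/4)x^2 + (16645/4)x + 101351/32


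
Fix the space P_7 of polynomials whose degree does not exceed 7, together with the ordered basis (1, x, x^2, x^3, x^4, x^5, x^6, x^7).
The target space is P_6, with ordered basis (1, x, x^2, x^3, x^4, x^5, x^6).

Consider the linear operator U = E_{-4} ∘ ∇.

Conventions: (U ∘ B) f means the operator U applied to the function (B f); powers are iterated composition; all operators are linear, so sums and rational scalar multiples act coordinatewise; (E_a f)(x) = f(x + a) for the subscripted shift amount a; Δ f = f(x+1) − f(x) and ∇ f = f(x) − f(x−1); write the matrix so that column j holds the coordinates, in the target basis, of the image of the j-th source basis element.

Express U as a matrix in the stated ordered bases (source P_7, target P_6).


image of 1: 0
image of x: 1
image of x^2: 2x - 9
image of x^3: 3x^2 - 27x + 61
image of x^4: 4x^3 - 54x^2 + 244x - 369
image of x^5: 5x^4 - 90x^3 + 610x^2 - 1845x + 2101
image of x^6: 6x^5 - 135x^4 + 1220x^3 - 5535x^2 + 12606x - 11529
image of x^7: 7x^6 - 189x^5 + 2135x^4 - 12915x^3 + 44121x^2 - 80703x + 61741
each image's coordinates form column j of the matrix

the matrix is [[0, 1, -9, 61, -369, 2101, -11529, 61741]; [0, 0, 2, -27, 244, -1845, 12606, -80703]; [0, 0, 0, 3, -54, 610, -5535, 44121]; [0, 0, 0, 0, 4, -90, 1220, -12915]; [0, 0, 0, 0, 0, 5, -135, 2135]; [0, 0, 0, 0, 0, 0, 6, -189]; [0, 0, 0, 0, 0, 0, 0, 7]] (rows listed top to bottom)


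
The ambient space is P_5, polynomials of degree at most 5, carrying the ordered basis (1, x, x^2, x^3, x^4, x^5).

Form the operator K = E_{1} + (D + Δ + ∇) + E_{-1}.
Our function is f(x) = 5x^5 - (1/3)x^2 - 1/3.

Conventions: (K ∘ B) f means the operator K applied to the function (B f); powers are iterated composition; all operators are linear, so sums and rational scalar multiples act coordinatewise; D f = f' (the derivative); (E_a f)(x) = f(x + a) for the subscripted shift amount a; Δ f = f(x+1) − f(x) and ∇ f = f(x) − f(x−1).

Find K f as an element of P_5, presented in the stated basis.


E_{1} f = 5x^5 + 25x^4 + 50x^3 + (149/3)x^2 + (73/3)x + 13/3
D f = 25x^4 - (2/3)x
Δ f = 25x^4 + 50x^3 + 50x^2 + (73/3)x + 14/3
∇ f = 25x^4 - 50x^3 + 50x^2 - (77/3)x + 16/3
(D + Δ + ∇) f = 75x^4 + 100x^2 - 2x + 10
E_{-1} f = 5x^5 - 25x^4 + 50x^3 - (151/3)x^2 + (77/3)x - 17/3
(E_{1} + (D + Δ + ∇) + E_{-1}) f = 10x^5 + 75x^4 + 100x^3 + (298/3)x^2 + 48x + 26/3

the result is g(x) = 10x^5 + 75x^4 + 100x^3 + (298/3)x^2 + 48x + 26/3


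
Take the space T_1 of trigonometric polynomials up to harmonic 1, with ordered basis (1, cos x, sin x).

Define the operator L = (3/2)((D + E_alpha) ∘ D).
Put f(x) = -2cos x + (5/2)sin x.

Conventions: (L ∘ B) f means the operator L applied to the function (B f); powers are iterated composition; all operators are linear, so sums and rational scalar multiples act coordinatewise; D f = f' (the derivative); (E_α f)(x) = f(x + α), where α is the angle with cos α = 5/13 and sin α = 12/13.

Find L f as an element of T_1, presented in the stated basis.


g(x) = (375/52)cos x - (315/52)sin x

D f = (5/2)cos x + 2sin x
D D f = 2cos x - (5/2)sin x
E_alpha D f = (73/26)cos x - (20/13)sin x
(D + E_alpha) D f = (125/26)cos x - (105/26)sin x
((3/2)((D + E_alpha) ∘ D)) f = (375/52)cos x - (315/52)sin x


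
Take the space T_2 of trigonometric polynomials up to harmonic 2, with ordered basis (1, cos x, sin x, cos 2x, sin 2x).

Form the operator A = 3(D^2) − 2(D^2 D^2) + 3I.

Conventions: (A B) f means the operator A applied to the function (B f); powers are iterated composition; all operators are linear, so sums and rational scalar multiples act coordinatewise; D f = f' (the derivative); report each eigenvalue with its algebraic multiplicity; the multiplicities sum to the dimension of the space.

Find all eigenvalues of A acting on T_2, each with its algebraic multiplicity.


image of 1: 3
image of cos x: -2cos x
image of sin x: -2sin x
image of cos 2x: -41cos 2x
image of sin 2x: -41sin 2x
the matrix is diagonal; its diagonal is (3, -2, -2, -41, -41)
for a triangular matrix the eigenvalues are the diagonal entries, with algebraic multiplicity their repetition count

λ = -41 (multiplicity 2), λ = -2 (multiplicity 2), λ = 3 (multiplicity 1)


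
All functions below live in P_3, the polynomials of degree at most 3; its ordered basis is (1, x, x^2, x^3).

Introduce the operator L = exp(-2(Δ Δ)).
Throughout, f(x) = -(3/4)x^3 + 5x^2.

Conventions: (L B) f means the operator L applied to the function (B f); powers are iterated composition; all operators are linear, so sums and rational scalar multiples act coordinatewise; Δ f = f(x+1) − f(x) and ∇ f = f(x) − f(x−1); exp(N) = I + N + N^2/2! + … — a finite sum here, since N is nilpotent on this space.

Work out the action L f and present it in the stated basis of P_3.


the result is g(x) = -(3/4)x^3 + 5x^2 + 9x - 11

order-1 term: 9x - 11
the series for exp(-2(Δ Δ)) f terminates at order 1
exp(-2(Δ Δ)) f = -(3/4)x^3 + 5x^2 + 9x - 11


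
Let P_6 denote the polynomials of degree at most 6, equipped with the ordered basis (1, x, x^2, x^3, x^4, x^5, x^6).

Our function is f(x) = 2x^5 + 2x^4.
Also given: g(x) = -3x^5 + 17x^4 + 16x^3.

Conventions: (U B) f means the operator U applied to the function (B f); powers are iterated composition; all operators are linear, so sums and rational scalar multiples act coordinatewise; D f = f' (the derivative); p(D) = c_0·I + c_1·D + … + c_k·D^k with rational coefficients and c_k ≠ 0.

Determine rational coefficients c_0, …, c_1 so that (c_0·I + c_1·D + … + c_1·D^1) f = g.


p(D) = -(3/2)·I + 2·D, i.e. c_0 = -3/2, c_1 = 2

D^0 f = 2x^5 + 2x^4
D^1 f = 10x^4 + 8x^3
matching coefficients of g against c_0 f + c_1 Df + … from the top degree down determines the c_i
solution: c_0 = -3/2, c_1 = 2


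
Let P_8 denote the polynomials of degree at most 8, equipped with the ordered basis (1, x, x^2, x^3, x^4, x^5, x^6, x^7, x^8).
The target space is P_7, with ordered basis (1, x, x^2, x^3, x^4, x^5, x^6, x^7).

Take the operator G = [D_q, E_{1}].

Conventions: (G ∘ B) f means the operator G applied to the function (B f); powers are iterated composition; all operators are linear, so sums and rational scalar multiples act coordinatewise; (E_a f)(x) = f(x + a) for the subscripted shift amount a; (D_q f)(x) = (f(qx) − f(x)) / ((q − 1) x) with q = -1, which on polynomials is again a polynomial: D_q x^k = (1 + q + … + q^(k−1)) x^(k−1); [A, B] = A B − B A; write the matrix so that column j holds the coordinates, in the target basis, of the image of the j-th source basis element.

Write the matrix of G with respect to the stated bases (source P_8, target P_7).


image of 1: 0
image of x: 0
image of x^2: 2
image of x^3: -2x + 2
image of x^4: 4x^2 + 4
image of x^5: -4x^3 + 4x^2 - 4x + 4
image of x^6: 6x^4 + 20x^2 + 6
image of x^7: -6x^5 + 6x^4 - 20x^3 + 20x^2 - 6x + 6
image of x^8: 8x^6 + 56x^4 + 56x^2 + 8
each image's coordinates form column j of the matrix

the matrix is [[0, 0, 2, 2, 4, 4, 6, 6, 8]; [0, 0, 0, -2, 0, -4, 0, -6, 0]; [0, 0, 0, 0, 4, 4, 20, 20, 56]; [0, 0, 0, 0, 0, -4, 0, -20, 0]; [0, 0, 0, 0, 0, 0, 6, 6, 56]; [0, 0, 0, 0, 0, 0, 0, -6, 0]; [0, 0, 0, 0, 0, 0, 0, 0, 8]; [0, 0, 0, 0, 0, 0, 0, 0, 0]] (rows listed top to bottom)


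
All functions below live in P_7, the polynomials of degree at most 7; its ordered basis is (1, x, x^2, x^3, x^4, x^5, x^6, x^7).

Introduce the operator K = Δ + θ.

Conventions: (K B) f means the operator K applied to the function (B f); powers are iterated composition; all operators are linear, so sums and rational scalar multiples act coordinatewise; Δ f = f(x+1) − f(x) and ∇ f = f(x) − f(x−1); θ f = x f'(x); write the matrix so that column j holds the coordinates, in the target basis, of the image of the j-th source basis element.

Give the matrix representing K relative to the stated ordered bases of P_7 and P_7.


image of 1: 0
image of x: x + 1
image of x^2: 2x^2 + 2x + 1
image of x^3: 3x^3 + 3x^2 + 3x + 1
image of x^4: 4x^4 + 4x^3 + 6x^2 + 4x + 1
image of x^5: 5x^5 + 5x^4 + 10x^3 + 10x^2 + 5x + 1
image of x^6: 6x^6 + 6x^5 + 15x^4 + 20x^3 + 15x^2 + 6x + 1
image of x^7: 7x^7 + 7x^6 + 21x^5 + 35x^4 + 35x^3 + 21x^2 + 7x + 1
each image's coordinates form column j of the matrix

the matrix is [[0, 1, 1, 1, 1, 1, 1, 1]; [0, 1, 2, 3, 4, 5, 6, 7]; [0, 0, 2, 3, 6, 10, 15, 21]; [0, 0, 0, 3, 4, 10, 20, 35]; [0, 0, 0, 0, 4, 5, 15, 35]; [0, 0, 0, 0, 0, 5, 6, 21]; [0, 0, 0, 0, 0, 0, 6, 7]; [0, 0, 0, 0, 0, 0, 0, 7]] (rows listed top to bottom)


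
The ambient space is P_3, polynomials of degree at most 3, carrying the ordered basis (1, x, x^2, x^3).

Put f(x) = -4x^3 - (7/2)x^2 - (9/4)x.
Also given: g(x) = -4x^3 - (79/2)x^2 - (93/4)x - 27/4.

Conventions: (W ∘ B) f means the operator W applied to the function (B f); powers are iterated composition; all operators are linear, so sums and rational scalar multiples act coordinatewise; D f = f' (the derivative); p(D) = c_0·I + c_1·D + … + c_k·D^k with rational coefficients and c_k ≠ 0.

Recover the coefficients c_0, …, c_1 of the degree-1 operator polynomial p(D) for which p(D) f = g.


D^0 f = -4x^3 - (7/2)x^2 - (9/4)x
D^1 f = -12x^2 - 7x - 9/4
matching coefficients of g against c_0 f + c_1 Df + … from the top degree down determines the c_i
solution: c_0 = 1, c_1 = 3

c_0 = 1, c_1 = 3


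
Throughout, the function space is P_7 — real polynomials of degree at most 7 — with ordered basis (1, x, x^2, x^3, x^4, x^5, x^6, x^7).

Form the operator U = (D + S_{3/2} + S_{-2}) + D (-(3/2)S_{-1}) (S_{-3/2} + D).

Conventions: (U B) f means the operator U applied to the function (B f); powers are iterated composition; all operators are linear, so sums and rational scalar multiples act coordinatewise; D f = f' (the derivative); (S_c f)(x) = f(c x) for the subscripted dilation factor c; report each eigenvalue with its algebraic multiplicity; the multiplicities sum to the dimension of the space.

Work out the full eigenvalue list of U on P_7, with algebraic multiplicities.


image of 1: 2
image of x: -(1/2)x - 5/4
image of x^2: (25/4)x^2 - (19/4)x + 3
image of x^3: -(37/8)x^3 - (195/16)x^2 - 9x
image of x^4: (337/16)x^4 - (211/8)x^3 + 18x^2
image of x^5: -(781/32)x^5 - (3325/64)x^4 - 30x^3
image of x^6: (4825/64)x^6 - (6177/64)x^5 + 45x^4
image of x^7: -(14197/128)x^7 - (44135/256)x^6 - 63x^5
the matrix is upper triangular; its diagonal is (2, -1/2, 25/4, -37/8, 337/16, -781/32, 4825/64, -14197/128)
for a triangular matrix the eigenvalues are the diagonal entries, with algebraic multiplicity their repetition count

λ = -14197/128 (multiplicity 1), λ = -781/32 (multiplicity 1), λ = -37/8 (multiplicity 1), λ = -1/2 (multiplicity 1), λ = 2 (multiplicity 1), λ = 25/4 (multiplicity 1), λ = 337/16 (multiplicity 1), λ = 4825/64 (multiplicity 1)


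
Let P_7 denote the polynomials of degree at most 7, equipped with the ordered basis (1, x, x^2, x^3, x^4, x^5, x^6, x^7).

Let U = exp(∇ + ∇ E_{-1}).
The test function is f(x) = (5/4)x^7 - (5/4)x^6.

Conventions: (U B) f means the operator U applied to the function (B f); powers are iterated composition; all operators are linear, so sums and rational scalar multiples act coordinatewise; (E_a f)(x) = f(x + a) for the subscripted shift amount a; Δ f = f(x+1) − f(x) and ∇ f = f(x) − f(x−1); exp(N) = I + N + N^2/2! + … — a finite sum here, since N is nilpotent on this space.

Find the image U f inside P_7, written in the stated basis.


order-1 term: (35/2)x^6 - 120x^5 + 425x^4 - 900x^3 + 1140x^2 - 800x + 240
order-2 term: 105x^5 - 1125x^4 + 5500x^3 - 14700x^2 + 20960x - 12560
order-3 term: 350x^4 - 4400x^3 + 22800x^2 - 56400x + 55360
order-4 term: 700x^3 - 8700x^2 + 38800x - 61200
order-5 term: 840x^2 - 8640x + 23600
order-6 term: 560x - 3440
order-7 term: 160
the series for exp(∇ + ∇ E_{-1}) f terminates at order 7
exp(∇ + ∇ E_{-1}) f = (5/4)x^7 + (65/4)x^6 - 15x^5 - 350x^4 + 900x^3 + 1380x^2 - 5520x + 2160

the result is g(x) = (5/4)x^7 + (65/4)x^6 - 15x^5 - 350x^4 + 900x^3 + 1380x^2 - 5520x + 2160


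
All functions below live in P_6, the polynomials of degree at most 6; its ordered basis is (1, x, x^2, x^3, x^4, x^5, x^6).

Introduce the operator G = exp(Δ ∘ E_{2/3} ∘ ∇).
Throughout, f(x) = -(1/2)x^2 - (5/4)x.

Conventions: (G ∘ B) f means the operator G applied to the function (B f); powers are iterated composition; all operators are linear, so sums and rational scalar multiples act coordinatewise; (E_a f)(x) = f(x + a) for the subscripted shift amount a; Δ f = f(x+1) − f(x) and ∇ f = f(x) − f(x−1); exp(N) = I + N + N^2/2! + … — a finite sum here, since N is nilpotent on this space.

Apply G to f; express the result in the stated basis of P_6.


g(x) = -(1/2)x^2 - (5/4)x - 1

order-1 term: -1
the series for exp(Δ ∘ E_{2/3} ∘ ∇) f terminates at order 1
exp(Δ ∘ E_{2/3} ∘ ∇) f = -(1/2)x^2 - (5/4)x - 1


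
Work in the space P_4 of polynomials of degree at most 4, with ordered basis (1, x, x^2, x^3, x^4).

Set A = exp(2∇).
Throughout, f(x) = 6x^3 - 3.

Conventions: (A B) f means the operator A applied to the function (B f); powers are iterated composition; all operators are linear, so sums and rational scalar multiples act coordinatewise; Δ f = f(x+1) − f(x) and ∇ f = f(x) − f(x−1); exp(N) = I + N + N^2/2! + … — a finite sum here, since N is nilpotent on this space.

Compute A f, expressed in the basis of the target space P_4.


order-1 term: 36x^2 - 36x + 12
order-2 term: 72x - 72
order-3 term: 48
the series for exp(2∇) f terminates at order 3
exp(2∇) f = 6x^3 + 36x^2 + 36x - 15

the image equals g(x) = 6x^3 + 36x^2 + 36x - 15
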